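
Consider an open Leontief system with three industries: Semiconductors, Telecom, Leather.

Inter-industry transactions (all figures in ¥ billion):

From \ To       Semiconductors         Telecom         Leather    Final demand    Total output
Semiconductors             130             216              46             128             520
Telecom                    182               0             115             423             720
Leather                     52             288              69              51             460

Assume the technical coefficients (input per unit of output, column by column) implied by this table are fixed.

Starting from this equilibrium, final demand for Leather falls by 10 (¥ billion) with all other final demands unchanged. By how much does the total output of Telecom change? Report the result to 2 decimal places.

Δx_2 = -5.04

Technical coefficients a_ij = z_ij / X_j:
  a_11 = 130/520 = 0.25, a_21 = 182/520 = 0.35, a_31 = 52/520 = 0.10
  a_12 = 216/720 = 0.30, a_22 = 0/720 = 0.00, a_32 = 288/720 = 0.40
  a_13 = 46/460 = 0.10, a_23 = 115/460 = 0.25, a_33 = 69/460 = 0.15
I − A =
  [   0.75    -0.30    -0.10]
  [  -0.35     1.00    -0.25]
  [  -0.10    -0.40     0.85]
Cofactors of I−A, C_ij = (−1)^(i+j)·(minor ij) (rows/columns in the sector order above):
  C_11 = (1.00)(0.85) − (-0.25)(-0.40) = 0.7500
  C_12 = −[(-0.35)(0.85) − (-0.25)(-0.10)] = 0.3225
  C_13 = (-0.35)(-0.40) − (1.00)(-0.10) = 0.2400
  C_21 = −[(-0.30)(0.85) − (-0.10)(-0.40)] = 0.2950
  C_22 = (0.75)(0.85) − (-0.10)(-0.10) = 0.6275
  C_23 = −[(0.75)(-0.40) − (-0.30)(-0.10)] = 0.3300
  C_31 = (-0.30)(-0.25) − (-0.10)(1.00) = 0.1750
  C_32 = −[(0.75)(-0.25) − (-0.10)(-0.35)] = 0.2225
  C_33 = (0.75)(1.00) − (-0.30)(-0.35) = 0.6450
det(I−A) = Σ_j (I−A)_1j·C_1j = (0.75)(0.7500) + (-0.30)(0.3225) + (-0.10)(0.2400) = 0.44175
adj(I−A) = Cᵀ =
  [ 0.7500   0.2950   0.1750]
  [ 0.3225   0.6275   0.2225]
  [ 0.2400   0.3300   0.6450]
(I − A)⁻¹ = adj(I−A) / det(I−A) ≈
  [   1.6978     0.6678     0.3962]
  [   0.7301     1.4205     0.5037]
  [   0.5433     0.7470     1.4601]
Δx = (I − A)⁻¹ Δd with Δd having -10 in the Leather component and 0 elsewhere.
So Δx_2 = L_23 · (-10), where L_23 = adj(I−A)_23 / det(I−A) = 0.2225 / 0.44175.
Δx_2 = 0.2225 × (-10) / 0.44175 = -2.225 / 0.44175 ≈ -5.04.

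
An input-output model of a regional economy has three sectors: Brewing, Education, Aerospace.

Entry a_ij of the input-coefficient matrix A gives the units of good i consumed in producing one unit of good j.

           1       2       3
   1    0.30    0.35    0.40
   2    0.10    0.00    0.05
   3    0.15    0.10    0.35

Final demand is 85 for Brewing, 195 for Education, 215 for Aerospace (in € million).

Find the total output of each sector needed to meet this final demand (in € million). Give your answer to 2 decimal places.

I − A =
  [   0.70    -0.35    -0.40]
  [  -0.10     1.00    -0.05]
  [  -0.15    -0.10     0.65]
Cofactors of I−A, C_ij = (−1)^(i+j)·(minor ij) (rows/columns in the sector order above):
  C_11 = (1.00)(0.65) − (-0.05)(-0.10) = 0.6450
  C_12 = −[(-0.10)(0.65) − (-0.05)(-0.15)] = 0.0725
  C_13 = (-0.10)(-0.10) − (1.00)(-0.15) = 0.1600
  C_21 = −[(-0.35)(0.65) − (-0.40)(-0.10)] = 0.2675
  C_22 = (0.70)(0.65) − (-0.40)(-0.15) = 0.3950
  C_23 = −[(0.70)(-0.10) − (-0.35)(-0.15)] = 0.1225
  C_31 = (-0.35)(-0.05) − (-0.40)(1.00) = 0.4175
  C_32 = −[(0.70)(-0.05) − (-0.40)(-0.10)] = 0.0750
  C_33 = (0.70)(1.00) − (-0.35)(-0.10) = 0.6650
det(I−A) = Σ_j (I−A)_1j·C_1j = (0.70)(0.6450) + (-0.35)(0.0725) + (-0.40)(0.1600) = 0.362125
adj(I−A) = Cᵀ =
  [ 0.6450   0.2675   0.4175]
  [ 0.0725   0.3950   0.0750]
  [ 0.1600   0.1225   0.6650]
(I − A)⁻¹ = adj(I−A) / det(I−A) ≈
  [   1.7812     0.7387     1.1529]
  [   0.2002     1.0908     0.2071]
  [   0.4418     0.3383     1.8364]
x = (I − A)⁻¹ d = adj(I−A)·d / det(I−A), with det(I−A) = 0.362125:
  x_1 = (0.6450·85 + 0.2675·195 + 0.4175·215) / 0.362125 = 196.75 / 0.362125 ≈ 543.32
  x_2 = (0.0725·85 + 0.3950·195 + 0.0750·215) / 0.362125 = 99.3125 / 0.362125 ≈ 274.25
  x_3 = (0.1600·85 + 0.1225·195 + 0.6650·215) / 0.362125 = 180.4625 / 0.362125 ≈ 498.34

x_1 = 543.32, x_2 = 274.25, x_3 = 498.34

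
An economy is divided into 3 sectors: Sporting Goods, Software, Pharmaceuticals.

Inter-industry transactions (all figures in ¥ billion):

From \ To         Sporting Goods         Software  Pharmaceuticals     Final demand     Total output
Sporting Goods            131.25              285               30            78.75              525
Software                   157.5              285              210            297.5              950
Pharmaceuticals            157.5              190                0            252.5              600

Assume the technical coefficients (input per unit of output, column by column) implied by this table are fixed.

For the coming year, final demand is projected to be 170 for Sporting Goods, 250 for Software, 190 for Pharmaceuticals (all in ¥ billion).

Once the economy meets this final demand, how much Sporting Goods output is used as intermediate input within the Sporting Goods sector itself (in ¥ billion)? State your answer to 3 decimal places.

Technical coefficients a_ij = z_ij / X_j:
  a_11 = 131.25/525 = 0.25, a_21 = 157.5/525 = 0.30, a_31 = 157.5/525 = 0.30
  a_12 = 285/950 = 0.30, a_22 = 285/950 = 0.30, a_32 = 190/950 = 0.20
  a_13 = 30/600 = 0.05, a_23 = 210/600 = 0.35, a_33 = 0/600 = 0.00
I − A =
  [   0.75    -0.30    -0.05]
  [  -0.30     0.70    -0.35]
  [  -0.30    -0.20     1.00]
Cofactors of I−A, C_ij = (−1)^(i+j)·(minor ij) (rows/columns in the sector order above):
  C_11 = (0.70)(1.00) − (-0.35)(-0.20) = 0.6300
  C_12 = −[(-0.30)(1.00) − (-0.35)(-0.30)] = 0.4050
  C_13 = (-0.30)(-0.20) − (0.70)(-0.30) = 0.2700
  C_21 = −[(-0.30)(1.00) − (-0.05)(-0.20)] = 0.3100
  C_22 = (0.75)(1.00) − (-0.05)(-0.30) = 0.7350
  C_23 = −[(0.75)(-0.20) − (-0.30)(-0.30)] = 0.2400
  C_31 = (-0.30)(-0.35) − (-0.05)(0.70) = 0.1400
  C_32 = −[(0.75)(-0.35) − (-0.05)(-0.30)] = 0.2775
  C_33 = (0.75)(0.70) − (-0.30)(-0.30) = 0.4350
det(I−A) = Σ_j (I−A)_1j·C_1j = (0.75)(0.6300) + (-0.30)(0.4050) + (-0.05)(0.2700) = 0.3375
adj(I−A) = Cᵀ =
  [ 0.6300   0.3100   0.1400]
  [ 0.4050   0.7350   0.2775]
  [ 0.2700   0.2400   0.4350]
(I − A)⁻¹ = adj(I−A) / det(I−A) ≈
  [   1.8667     0.9185     0.4148]
  [   1.2000     2.1778     0.8222]
  [   0.8000     0.7111     1.2889]
First solve x = (I − A)⁻¹ d = adj(I−A)·d / det(I−A); in particular x_1 = (0.6300·170 + 0.3100·250 + 0.1400·190) / 0.3375 = 211.20 / 0.3375 ≈ 625.77778.
Intermediate flow from 1 to 1: z_11 = a_11 · x_1 = 0.25 × 211.20 / 0.3375 = 52.80 / 0.3375 ≈ 156.444.

z_11 = 156.444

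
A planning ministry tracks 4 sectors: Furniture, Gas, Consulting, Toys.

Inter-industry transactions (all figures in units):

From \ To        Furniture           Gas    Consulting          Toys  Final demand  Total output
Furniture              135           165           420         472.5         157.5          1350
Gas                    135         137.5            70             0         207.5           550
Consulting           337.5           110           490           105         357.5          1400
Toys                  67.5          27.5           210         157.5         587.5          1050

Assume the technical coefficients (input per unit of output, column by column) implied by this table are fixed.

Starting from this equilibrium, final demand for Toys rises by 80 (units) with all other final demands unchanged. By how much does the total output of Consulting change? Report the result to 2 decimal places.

Δx_C = 49.55

Technical coefficients a_ij = z_ij / X_j:
  a_FF = 135/1350 = 0.10, a_GF = 135/1350 = 0.10, a_CF = 337.5/1350 = 0.25, a_TF = 67.5/1350 = 0.05
  a_FG = 165/550 = 0.30, a_GG = 137.5/550 = 0.25, a_CG = 110/550 = 0.20, a_TG = 27.5/550 = 0.05
  a_FC = 420/1400 = 0.30, a_GC = 70/1400 = 0.05, a_CC = 490/1400 = 0.35, a_TC = 210/1400 = 0.15
  a_FT = 472.5/1050 = 0.45, a_GT = 0/1050 = 0.00, a_CT = 105/1050 = 0.10, a_TT = 157.5/1050 = 0.15
I − A =
  [   0.90    -0.30    -0.30    -0.45]
  [  -0.10     0.75    -0.05     0.00]
  [  -0.25    -0.20     0.65    -0.10]
  [  -0.05    -0.05    -0.15     0.85]
Compute the cofactors C_ij = (−1)^(i+j)·(3×3 minor ij) of I−A; the adjugate is their transpose:
adj(I−A) = Cᵀ =
  [ 0.394375   0.241875   0.255750   0.238875]
  [ 0.064625   0.387000   0.069375   0.042375]
  [ 0.180625   0.223875   0.529125   0.157875]
  [ 0.058875   0.076500   0.112500   0.344250]
det(I−A) = Σ_j (I−A)_1j·C_1j = (0.90)(0.394375) + (-0.30)(0.064625) + (-0.30)(0.180625) + (-0.45)(0.058875) = 0.25486875
(I − A)⁻¹ = adj(I−A) / det(I−A) ≈
  [   1.5474     0.9490     1.0035     0.9372]
  [   0.2536     1.5184     0.2722     0.1663]
  [   0.7087     0.8784     2.0761     0.6194]
  [   0.2310     0.3002     0.4414     1.3507]
Δx = (I − A)⁻¹ Δd with Δd having +80 in the Toys component and 0 elsewhere.
So Δx_C = L_CT · (+80), where L_CT = adj(I−A)_CT / det(I−A) = 0.157875 / 0.25486875.
Δx_C = 0.157875 × (+80) / 0.25486875 = 12.63 / 0.25486875 ≈ 49.55.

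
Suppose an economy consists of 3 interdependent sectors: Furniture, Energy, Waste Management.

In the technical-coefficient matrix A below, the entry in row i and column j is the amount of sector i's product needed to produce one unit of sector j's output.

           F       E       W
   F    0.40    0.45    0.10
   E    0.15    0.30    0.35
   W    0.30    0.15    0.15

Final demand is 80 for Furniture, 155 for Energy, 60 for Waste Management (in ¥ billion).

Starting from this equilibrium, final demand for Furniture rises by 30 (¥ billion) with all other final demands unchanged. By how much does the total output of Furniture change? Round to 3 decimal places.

I − A =
  [   0.60    -0.45    -0.10]
  [  -0.15     0.70    -0.35]
  [  -0.30    -0.15     0.85]
Cofactors of I−A, C_ij = (−1)^(i+j)·(minor ij) (rows/columns in the sector order above):
  C_11 = (0.70)(0.85) − (-0.35)(-0.15) = 0.5425
  C_12 = −[(-0.15)(0.85) − (-0.35)(-0.30)] = 0.2325
  C_13 = (-0.15)(-0.15) − (0.70)(-0.30) = 0.2325
  C_21 = −[(-0.45)(0.85) − (-0.10)(-0.15)] = 0.3975
  C_22 = (0.60)(0.85) − (-0.10)(-0.30) = 0.4800
  C_23 = −[(0.60)(-0.15) − (-0.45)(-0.30)] = 0.2250
  C_31 = (-0.45)(-0.35) − (-0.10)(0.70) = 0.2275
  C_32 = −[(0.60)(-0.35) − (-0.10)(-0.15)] = 0.2250
  C_33 = (0.60)(0.70) − (-0.45)(-0.15) = 0.3525
det(I−A) = Σ_j (I−A)_1j·C_1j = (0.60)(0.5425) + (-0.45)(0.2325) + (-0.10)(0.2325) = 0.197625
adj(I−A) = Cᵀ =
  [ 0.5425   0.3975   0.2275]
  [ 0.2325   0.4800   0.2250]
  [ 0.2325   0.2250   0.3525]
(I − A)⁻¹ = adj(I−A) / det(I−A) ≈
  [   2.7451     2.0114     1.1512]
  [   1.1765     2.4288     1.1385]
  [   1.1765     1.1385     1.7837]
Δx = (I − A)⁻¹ Δd with Δd having +30 in the Furniture component and 0 elsewhere.
So Δx_F = L_FF · (+30), where L_FF = adj(I−A)_FF / det(I−A) = 0.5425 / 0.197625.
Δx_F = 0.5425 × (+30) / 0.197625 = 16.275 / 0.197625 ≈ 82.353.

Δx_F = 82.353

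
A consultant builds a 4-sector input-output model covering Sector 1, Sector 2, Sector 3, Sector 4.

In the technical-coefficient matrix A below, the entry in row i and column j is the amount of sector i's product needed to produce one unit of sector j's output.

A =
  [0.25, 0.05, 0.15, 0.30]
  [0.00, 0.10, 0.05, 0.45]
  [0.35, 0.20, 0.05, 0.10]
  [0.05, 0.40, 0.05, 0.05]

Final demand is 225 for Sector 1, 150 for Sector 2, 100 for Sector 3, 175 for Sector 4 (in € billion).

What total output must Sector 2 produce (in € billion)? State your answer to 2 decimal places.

x_2 = 392.88

I − A =
  [   0.75    -0.05    -0.15    -0.30]
  [   0.00     0.90    -0.05    -0.45]
  [  -0.35    -0.20     0.95    -0.10]
  [  -0.05    -0.40    -0.05     0.95]
Compute the cofactors C_ij = (−1)^(i+j)·(3×3 minor ij) of I−A; the adjugate is their transpose:
adj(I−A) = Cᵀ =
  [ 0.620750   0.196375   0.124250   0.302125]
  [ 0.046125   0.603000   0.055125   0.306000]
  [ 0.245250   0.228375   0.491625   0.237375]
  [ 0.065000   0.276250   0.055625   0.585625]
det(I−A) = Σ_j (I−A)_1j·C_1j = (0.75)(0.620750) + (-0.05)(0.046125) + (-0.15)(0.245250) + (-0.30)(0.065000) = 0.40696875
(I − A)⁻¹ = adj(I−A) / det(I−A) ≈
  [   1.5253     0.4825     0.3053     0.7424]
  [   0.1133     1.4817     0.1355     0.7519]
  [   0.6026     0.5612     1.2080     0.5833]
  [   0.1597     0.6788     0.1367     1.4390]
x = (I − A)⁻¹ d = adj(I−A)·d / det(I−A), with det(I−A) = 0.40696875:
  x_1 = (0.620750·225 + 0.196375·150 + 0.124250·100 + 0.302125·175) / 0.40696875 = 234.421875 / 0.40696875 ≈ 576.02
  x_2 = (0.046125·225 + 0.603000·150 + 0.055125·100 + 0.306000·175) / 0.40696875 = 159.890625 / 0.40696875 ≈ 392.88
  x_3 = (0.245250·225 + 0.228375·150 + 0.491625·100 + 0.237375·175) / 0.40696875 = 180.140625 / 0.40696875 ≈ 442.64
  x_4 = (0.065000·225 + 0.276250·150 + 0.055625·100 + 0.585625·175) / 0.40696875 = 164.109375 / 0.40696875 ≈ 403.25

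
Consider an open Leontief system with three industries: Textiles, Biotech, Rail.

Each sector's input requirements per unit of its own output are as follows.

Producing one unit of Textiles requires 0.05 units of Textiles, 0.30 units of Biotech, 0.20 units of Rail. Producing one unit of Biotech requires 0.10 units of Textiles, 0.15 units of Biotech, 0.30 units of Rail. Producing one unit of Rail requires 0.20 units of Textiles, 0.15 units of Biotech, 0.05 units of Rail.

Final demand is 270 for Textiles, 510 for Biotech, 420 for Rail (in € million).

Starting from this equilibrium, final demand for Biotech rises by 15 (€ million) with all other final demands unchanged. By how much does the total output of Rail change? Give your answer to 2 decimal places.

I − A =
  [   0.95    -0.10    -0.20]
  [  -0.30     0.85    -0.15]
  [  -0.20    -0.30     0.95]
Cofactors of I−A, C_ij = (−1)^(i+j)·(minor ij) (rows/columns in the sector order above):
  C_11 = (0.85)(0.95) − (-0.15)(-0.30) = 0.7625
  C_12 = −[(-0.30)(0.95) − (-0.15)(-0.20)] = 0.3150
  C_13 = (-0.30)(-0.30) − (0.85)(-0.20) = 0.2600
  C_21 = −[(-0.10)(0.95) − (-0.20)(-0.30)] = 0.1550
  C_22 = (0.95)(0.95) − (-0.20)(-0.20) = 0.8625
  C_23 = −[(0.95)(-0.30) − (-0.10)(-0.20)] = 0.3050
  C_31 = (-0.10)(-0.15) − (-0.20)(0.85) = 0.1850
  C_32 = −[(0.95)(-0.15) − (-0.20)(-0.30)] = 0.2025
  C_33 = (0.95)(0.85) − (-0.10)(-0.30) = 0.7775
det(I−A) = Σ_j (I−A)_1j·C_1j = (0.95)(0.7625) + (-0.10)(0.3150) + (-0.20)(0.2600) = 0.640875
adj(I−A) = Cᵀ =
  [ 0.7625   0.1550   0.1850]
  [ 0.3150   0.8625   0.2025]
  [ 0.2600   0.3050   0.7775]
(I − A)⁻¹ = adj(I−A) / det(I−A) ≈
  [   1.1898     0.2419     0.2887]
  [   0.4915     1.3458     0.3160]
  [   0.4057     0.4759     1.2132]
Δx = (I − A)⁻¹ Δd with Δd having +15 in the Biotech component and 0 elsewhere.
So Δx_3 = L_32 · (+15), where L_32 = adj(I−A)_32 / det(I−A) = 0.3050 / 0.640875.
Δx_3 = 0.3050 × (+15) / 0.640875 = 4.575 / 0.640875 ≈ 7.14.

Δx_3 = 7.14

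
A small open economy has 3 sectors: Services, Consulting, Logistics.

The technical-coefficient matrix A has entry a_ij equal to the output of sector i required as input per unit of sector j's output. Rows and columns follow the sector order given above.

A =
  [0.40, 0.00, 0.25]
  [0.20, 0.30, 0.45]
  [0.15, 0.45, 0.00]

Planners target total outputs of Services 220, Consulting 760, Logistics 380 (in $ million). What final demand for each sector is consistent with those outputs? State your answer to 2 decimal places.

d_S = 37.00, d_C = 317.00, d_L = 5.00

I − A =
  [   0.60     0.00    -0.25]
  [  -0.20     0.70    -0.45]
  [  -0.15    -0.45     1.00]
d = (I − A) x:
  d_S = (+0.60)·220 + (+0.00)·760 + (-0.25)·380 = 37.00
  d_C = (-0.20)·220 + (+0.70)·760 + (-0.45)·380 = 317.00
  d_L = (-0.15)·220 + (-0.45)·760 + (+1.00)·380 = 5.00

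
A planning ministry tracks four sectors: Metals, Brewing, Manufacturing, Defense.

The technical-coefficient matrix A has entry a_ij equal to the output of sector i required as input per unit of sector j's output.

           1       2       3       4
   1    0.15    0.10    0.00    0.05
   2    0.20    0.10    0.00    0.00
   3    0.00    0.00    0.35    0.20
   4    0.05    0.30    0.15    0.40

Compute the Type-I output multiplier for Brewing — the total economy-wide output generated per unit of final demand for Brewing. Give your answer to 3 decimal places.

m_2 = 2.157

I − A =
  [   0.85    -0.10     0.00    -0.05]
  [  -0.20     0.90     0.00     0.00]
  [   0.00     0.00     0.65    -0.20]
  [  -0.05    -0.30    -0.15     0.60]
Compute the cofactors C_ij = (−1)^(i+j)·(3×3 minor ij) of I−A; the adjugate is their transpose:
adj(I−A) = Cᵀ =
  [ 0.324000   0.045750   0.006750   0.029250]
  [ 0.072000   0.304375   0.001500   0.006500]
  [ 0.021000   0.052000   0.441750   0.149000]
  [ 0.068250   0.169000   0.111750   0.484250]
det(I−A) = Σ_j (I−A)_1j·C_1j = (0.85)(0.324000) + (-0.10)(0.072000) + (0.00)(0.021000) + (-0.05)(0.068250) = 0.2647875
(I − A)⁻¹ = adj(I−A) / det(I−A) ≈
  [   1.2236     0.1728     0.0255     0.1105]
  [   0.2719     1.1495     0.0057     0.0245]
  [   0.0793     0.1964     1.6683     0.5627]
  [   0.2578     0.6382     0.4220     1.8288]
The output multiplier for sector j is the column-j sum of the Leontief inverse (I − A)⁻¹ = adj(I−A) / det(I−A).
Column 2 of adj(I−A): (0.045750, 0.304375, 0.052000, 0.169000); det(I−A) = 0.2647875.
m_2 = (0.045750 + 0.304375 + 0.052000 + 0.169000) / 0.2647875 = 0.571125 / 0.2647875 ≈ 2.157.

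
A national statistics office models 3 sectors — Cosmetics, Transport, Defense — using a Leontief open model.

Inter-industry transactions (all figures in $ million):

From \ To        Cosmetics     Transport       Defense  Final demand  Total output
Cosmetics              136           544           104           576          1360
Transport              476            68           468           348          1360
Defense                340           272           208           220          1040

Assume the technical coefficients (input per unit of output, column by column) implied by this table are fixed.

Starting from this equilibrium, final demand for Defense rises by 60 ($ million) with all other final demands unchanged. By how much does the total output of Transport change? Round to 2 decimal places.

Δx_2 = 63.58

Technical coefficients a_ij = z_ij / X_j:
  a_11 = 136/1360 = 0.10, a_21 = 476/1360 = 0.35, a_31 = 340/1360 = 0.25
  a_12 = 544/1360 = 0.40, a_22 = 68/1360 = 0.05, a_32 = 272/1360 = 0.20
  a_13 = 104/1040 = 0.10, a_23 = 468/1040 = 0.45, a_33 = 208/1040 = 0.20
I − A =
  [   0.90    -0.40    -0.10]
  [  -0.35     0.95    -0.45]
  [  -0.25    -0.20     0.80]
Cofactors of I−A, C_ij = (−1)^(i+j)·(minor ij) (rows/columns in the sector order above):
  C_11 = (0.95)(0.80) − (-0.45)(-0.20) = 0.6700
  C_12 = −[(-0.35)(0.80) − (-0.45)(-0.25)] = 0.3925
  C_13 = (-0.35)(-0.20) − (0.95)(-0.25) = 0.3075
  C_21 = −[(-0.40)(0.80) − (-0.10)(-0.20)] = 0.3400
  C_22 = (0.90)(0.80) − (-0.10)(-0.25) = 0.6950
  C_23 = −[(0.90)(-0.20) − (-0.40)(-0.25)] = 0.2800
  C_31 = (-0.40)(-0.45) − (-0.10)(0.95) = 0.2750
  C_32 = −[(0.90)(-0.45) − (-0.10)(-0.35)] = 0.4400
  C_33 = (0.90)(0.95) − (-0.40)(-0.35) = 0.7150
det(I−A) = Σ_j (I−A)_1j·C_1j = (0.90)(0.6700) + (-0.40)(0.3925) + (-0.10)(0.3075) = 0.41525
adj(I−A) = Cᵀ =
  [ 0.6700   0.3400   0.2750]
  [ 0.3925   0.6950   0.4400]
  [ 0.3075   0.2800   0.7150]
(I − A)⁻¹ = adj(I−A) / det(I−A) ≈
  [   1.6135     0.8188     0.6623]
  [   0.9452     1.6737     1.0596]
  [   0.7405     0.6743     1.7219]
Δx = (I − A)⁻¹ Δd with Δd having +60 in the Defense component and 0 elsewhere.
So Δx_2 = L_23 · (+60), where L_23 = adj(I−A)_23 / det(I−A) = 0.4400 / 0.41525.
Δx_2 = 0.4400 × (+60) / 0.41525 = 26.40 / 0.41525 ≈ 63.58.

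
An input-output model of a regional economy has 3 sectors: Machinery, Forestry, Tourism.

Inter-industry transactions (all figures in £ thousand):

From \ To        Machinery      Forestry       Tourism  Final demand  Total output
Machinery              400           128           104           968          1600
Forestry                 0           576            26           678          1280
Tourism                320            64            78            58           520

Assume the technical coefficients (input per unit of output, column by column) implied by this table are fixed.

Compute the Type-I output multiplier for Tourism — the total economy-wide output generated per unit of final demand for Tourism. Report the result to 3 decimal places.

Technical coefficients a_ij = z_ij / X_j:
  a_MM = 400/1600 = 0.25, a_FM = 0/1600 = 0.00, a_TM = 320/1600 = 0.20
  a_MF = 128/1280 = 0.10, a_FF = 576/1280 = 0.45, a_TF = 64/1280 = 0.05
  a_MT = 104/520 = 0.20, a_FT = 26/520 = 0.05, a_TT = 78/520 = 0.15
I − A =
  [   0.75    -0.10    -0.20]
  [   0.00     0.55    -0.05]
  [  -0.20    -0.05     0.85]
Cofactors of I−A, C_ij = (−1)^(i+j)·(minor ij) (rows/columns in the sector order above):
  C_11 = (0.55)(0.85) − (-0.05)(-0.05) = 0.4650
  C_12 = −[(0.00)(0.85) − (-0.05)(-0.20)] = 0.0100
  C_13 = (0.00)(-0.05) − (0.55)(-0.20) = 0.1100
  C_21 = −[(-0.10)(0.85) − (-0.20)(-0.05)] = 0.0950
  C_22 = (0.75)(0.85) − (-0.20)(-0.20) = 0.5975
  C_23 = −[(0.75)(-0.05) − (-0.10)(-0.20)] = 0.0575
  C_31 = (-0.10)(-0.05) − (-0.20)(0.55) = 0.1150
  C_32 = −[(0.75)(-0.05) − (-0.20)(0.00)] = 0.0375
  C_33 = (0.75)(0.55) − (-0.10)(0.00) = 0.4125
det(I−A) = Σ_j (I−A)_1j·C_1j = (0.75)(0.4650) + (-0.10)(0.0100) + (-0.20)(0.1100) = 0.32575
adj(I−A) = Cᵀ =
  [ 0.4650   0.0950   0.1150]
  [ 0.0100   0.5975   0.0375]
  [ 0.1100   0.0575   0.4125]
(I − A)⁻¹ = adj(I−A) / det(I−A) ≈
  [   1.4275     0.2916     0.3530]
  [   0.0307     1.8342     0.1151]
  [   0.3377     0.1765     1.2663]
The output multiplier for sector j is the column-j sum of the Leontief inverse (I − A)⁻¹ = adj(I−A) / det(I−A).
Column T of adj(I−A): (0.1150, 0.0375, 0.4125); det(I−A) = 0.32575.
m_T = (0.1150 + 0.0375 + 0.4125) / 0.32575 = 0.565 / 0.32575 ≈ 1.734.

m_T = 1.734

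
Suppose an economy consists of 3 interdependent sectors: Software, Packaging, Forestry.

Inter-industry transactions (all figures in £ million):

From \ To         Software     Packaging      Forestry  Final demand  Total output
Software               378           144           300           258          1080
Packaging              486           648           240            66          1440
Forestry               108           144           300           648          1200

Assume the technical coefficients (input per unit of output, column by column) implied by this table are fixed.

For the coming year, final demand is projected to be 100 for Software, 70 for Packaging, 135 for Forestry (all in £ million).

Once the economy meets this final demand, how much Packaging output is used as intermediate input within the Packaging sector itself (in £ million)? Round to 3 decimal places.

z_22 = 233.508

Technical coefficients a_ij = z_ij / X_j:
  a_11 = 378/1080 = 0.35, a_21 = 486/1080 = 0.45, a_31 = 108/1080 = 0.10
  a_12 = 144/1440 = 0.10, a_22 = 648/1440 = 0.45, a_32 = 144/1440 = 0.10
  a_13 = 300/1200 = 0.25, a_23 = 240/1200 = 0.20, a_33 = 300/1200 = 0.25
I − A =
  [   0.65    -0.10    -0.25]
  [  -0.45     0.55    -0.20]
  [  -0.10    -0.10     0.75]
Cofactors of I−A, C_ij = (−1)^(i+j)·(minor ij) (rows/columns in the sector order above):
  C_11 = (0.55)(0.75) − (-0.20)(-0.10) = 0.3925
  C_12 = −[(-0.45)(0.75) − (-0.20)(-0.10)] = 0.3575
  C_13 = (-0.45)(-0.10) − (0.55)(-0.10) = 0.1000
  C_21 = −[(-0.10)(0.75) − (-0.25)(-0.10)] = 0.1000
  C_22 = (0.65)(0.75) − (-0.25)(-0.10) = 0.4625
  C_23 = −[(0.65)(-0.10) − (-0.10)(-0.10)] = 0.0750
  C_31 = (-0.10)(-0.20) − (-0.25)(0.55) = 0.1575
  C_32 = −[(0.65)(-0.20) − (-0.25)(-0.45)] = 0.2425
  C_33 = (0.65)(0.55) − (-0.10)(-0.45) = 0.3125
det(I−A) = Σ_j (I−A)_1j·C_1j = (0.65)(0.3925) + (-0.10)(0.3575) + (-0.25)(0.1000) = 0.194375
adj(I−A) = Cᵀ =
  [ 0.3925   0.1000   0.1575]
  [ 0.3575   0.4625   0.2425]
  [ 0.1000   0.0750   0.3125]
(I − A)⁻¹ = adj(I−A) / det(I−A) ≈
  [   2.0193     0.5145     0.8103]
  [   1.8392     2.3794     1.2476]
  [   0.5145     0.3859     1.6077]
First solve x = (I − A)⁻¹ d = adj(I−A)·d / det(I−A); in particular x_2 = (0.3575·100 + 0.4625·70 + 0.2425·135) / 0.194375 = 100.8625 / 0.194375 ≈ 518.90675.
Intermediate flow from 2 to 2: z_22 = a_22 · x_2 = 0.45 × 100.8625 / 0.194375 = 45.388125 / 0.194375 ≈ 233.508.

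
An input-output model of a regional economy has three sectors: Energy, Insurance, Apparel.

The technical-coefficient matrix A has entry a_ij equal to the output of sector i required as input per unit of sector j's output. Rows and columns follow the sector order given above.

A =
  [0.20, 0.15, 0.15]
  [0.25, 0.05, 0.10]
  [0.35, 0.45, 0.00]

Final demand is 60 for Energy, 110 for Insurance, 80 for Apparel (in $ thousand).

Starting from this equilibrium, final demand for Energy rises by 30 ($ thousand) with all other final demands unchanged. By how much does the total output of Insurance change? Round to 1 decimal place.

Δx_I = 13.9

I − A =
  [   0.80    -0.15    -0.15]
  [  -0.25     0.95    -0.10]
  [  -0.35    -0.45     1.00]
Cofactors of I−A, C_ij = (−1)^(i+j)·(minor ij) (rows/columns in the sector order above):
  C_11 = (0.95)(1.00) − (-0.10)(-0.45) = 0.9050
  C_12 = −[(-0.25)(1.00) − (-0.10)(-0.35)] = 0.2850
  C_13 = (-0.25)(-0.45) − (0.95)(-0.35) = 0.4450
  C_21 = −[(-0.15)(1.00) − (-0.15)(-0.45)] = 0.2175
  C_22 = (0.80)(1.00) − (-0.15)(-0.35) = 0.7475
  C_23 = −[(0.80)(-0.45) − (-0.15)(-0.35)] = 0.4125
  C_31 = (-0.15)(-0.10) − (-0.15)(0.95) = 0.1575
  C_32 = −[(0.80)(-0.10) − (-0.15)(-0.25)] = 0.1175
  C_33 = (0.80)(0.95) − (-0.15)(-0.25) = 0.7225
det(I−A) = Σ_j (I−A)_1j·C_1j = (0.80)(0.9050) + (-0.15)(0.2850) + (-0.15)(0.4450) = 0.6145
adj(I−A) = Cᵀ =
  [ 0.9050   0.2175   0.1575]
  [ 0.2850   0.7475   0.1175]
  [ 0.4450   0.4125   0.7225]
(I − A)⁻¹ = adj(I−A) / det(I−A) ≈
  [   1.4727     0.3539     0.2563]
  [   0.4638     1.2164     0.1912]
  [   0.7242     0.6713     1.1758]
Δx = (I − A)⁻¹ Δd with Δd having +30 in the Energy component and 0 elsewhere.
So Δx_I = L_IE · (+30), where L_IE = adj(I−A)_IE / det(I−A) = 0.2850 / 0.6145.
Δx_I = 0.2850 × (+30) / 0.6145 = 8.55 / 0.6145 ≈ 13.9.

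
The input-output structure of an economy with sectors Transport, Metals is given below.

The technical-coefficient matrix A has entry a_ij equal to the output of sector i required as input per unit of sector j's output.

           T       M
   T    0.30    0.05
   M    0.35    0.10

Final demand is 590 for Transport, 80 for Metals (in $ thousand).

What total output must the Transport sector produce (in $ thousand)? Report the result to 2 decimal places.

I − A =
  [   0.70    -0.05]
  [  -0.35     0.90]
det(I−A) = (0.70)(0.90) − (-0.05)(-0.35) = 0.6125
adj(I−A) = [[0.90, 0.05], [0.35, 0.70]]
(I − A)⁻¹ = adj(I−A) / det(I−A) ≈
  [   1.4694     0.0816]
  [   0.5714     1.1429]
x = (I − A)⁻¹ d = adj(I−A)·d / det(I−A), with det(I−A) = 0.6125:
  x_T = (0.90·590 + 0.05·80) / 0.6125 = 535.00 / 0.6125 ≈ 873.47
  x_M = (0.35·590 + 0.70·80) / 0.6125 = 262.50 / 0.6125 ≈ 428.57

x_T = 873.47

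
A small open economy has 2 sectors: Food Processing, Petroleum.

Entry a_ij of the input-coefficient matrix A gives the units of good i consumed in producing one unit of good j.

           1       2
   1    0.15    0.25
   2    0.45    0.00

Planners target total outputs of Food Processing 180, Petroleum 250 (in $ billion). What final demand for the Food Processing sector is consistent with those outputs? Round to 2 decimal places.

d_1 = 90.50

I − A =
  [   0.85    -0.25]
  [  -0.45     1.00]
d = (I − A) x:
  d_1 = (+0.85)·180 + (-0.25)·250 = 90.50
  d_2 = (-0.45)·180 + (+1.00)·250 = 169.00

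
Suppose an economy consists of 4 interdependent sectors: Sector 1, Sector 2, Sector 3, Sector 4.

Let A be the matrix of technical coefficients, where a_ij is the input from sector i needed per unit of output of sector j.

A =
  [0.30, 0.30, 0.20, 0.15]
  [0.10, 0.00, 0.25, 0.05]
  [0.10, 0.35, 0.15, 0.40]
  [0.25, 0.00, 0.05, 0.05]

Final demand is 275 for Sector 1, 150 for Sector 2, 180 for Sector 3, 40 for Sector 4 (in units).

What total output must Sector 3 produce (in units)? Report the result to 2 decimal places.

I − A =
  [   0.70    -0.30    -0.20    -0.15]
  [  -0.10     1.00    -0.25    -0.05]
  [  -0.10    -0.35     0.85    -0.40]
  [  -0.25     0.00    -0.05     0.95]
Compute the cofactors C_ij = (−1)^(i+j)·(3×3 minor ij) of I−A; the adjugate is their transpose:
adj(I−A) = Cᵀ =
  [ 0.703500   0.305375   0.269500   0.240625]
  [ 0.138375   0.479625   0.180875   0.123250]
  [ 0.232625   0.278125   0.595250   0.302000]
  [ 0.197375   0.095000   0.102250   0.473750]
det(I−A) = Σ_j (I−A)_1j·C_1j = (0.70)(0.703500) + (-0.30)(0.138375) + (-0.20)(0.232625) + (-0.15)(0.197375) = 0.37480625
(I − A)⁻¹ = adj(I−A) / det(I−A) ≈
  [   1.8770     0.8148     0.7190     0.6420]
  [   0.3692     1.2797     0.4826     0.3288]
  [   0.6207     0.7421     1.5882     0.8057]
  [   0.5266     0.2535     0.2728     1.2640]
x = (I − A)⁻¹ d = adj(I−A)·d / det(I−A), with det(I−A) = 0.37480625:
  x_1 = (0.703500·275 + 0.305375·150 + 0.269500·180 + 0.240625·40) / 0.37480625 = 297.40375 / 0.37480625 ≈ 793.49
  x_2 = (0.138375·275 + 0.479625·150 + 0.180875·180 + 0.123250·40) / 0.37480625 = 147.484375 / 0.37480625 ≈ 393.49
  x_3 = (0.232625·275 + 0.278125·150 + 0.595250·180 + 0.302000·40) / 0.37480625 = 224.915625 / 0.37480625 ≈ 600.09
  x_4 = (0.197375·275 + 0.095000·150 + 0.102250·180 + 0.473750·40) / 0.37480625 = 105.883125 / 0.37480625 ≈ 282.50

x_3 = 600.09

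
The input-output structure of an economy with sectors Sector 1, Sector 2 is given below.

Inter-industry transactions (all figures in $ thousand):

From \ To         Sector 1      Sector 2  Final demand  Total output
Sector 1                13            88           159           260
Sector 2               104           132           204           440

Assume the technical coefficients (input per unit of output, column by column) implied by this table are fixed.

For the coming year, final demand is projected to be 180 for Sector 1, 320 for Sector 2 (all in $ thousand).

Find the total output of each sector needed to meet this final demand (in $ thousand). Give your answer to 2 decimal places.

x_1 = 324.79, x_2 = 642.74

Technical coefficients a_ij = z_ij / X_j:
  a_11 = 13/260 = 0.05, a_21 = 104/260 = 0.40
  a_12 = 88/440 = 0.20, a_22 = 132/440 = 0.30
I − A =
  [   0.95    -0.20]
  [  -0.40     0.70]
det(I−A) = (0.95)(0.70) − (-0.20)(-0.40) = 0.5850
adj(I−A) = [[0.70, 0.20], [0.40, 0.95]]
(I − A)⁻¹ = adj(I−A) / det(I−A) ≈
  [   1.1966     0.3419]
  [   0.6838     1.6239]
x = (I − A)⁻¹ d = adj(I−A)·d / det(I−A), with det(I−A) = 0.5850:
  x_1 = (0.70·180 + 0.20·320) / 0.5850 = 190.00 / 0.5850 ≈ 324.79
  x_2 = (0.40·180 + 0.95·320) / 0.5850 = 376.00 / 0.5850 ≈ 642.74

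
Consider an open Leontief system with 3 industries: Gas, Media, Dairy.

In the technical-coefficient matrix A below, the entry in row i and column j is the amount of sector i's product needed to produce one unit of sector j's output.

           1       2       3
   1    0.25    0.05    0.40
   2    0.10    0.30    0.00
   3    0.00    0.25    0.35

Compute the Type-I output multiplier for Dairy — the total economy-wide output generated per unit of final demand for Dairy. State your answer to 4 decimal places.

I − A =
  [   0.75    -0.05    -0.40]
  [  -0.10     0.70     0.00]
  [   0.00    -0.25     0.65]
Cofactors of I−A, C_ij = (−1)^(i+j)·(minor ij) (rows/columns in the sector order above):
  C_11 = (0.70)(0.65) − (0.00)(-0.25) = 0.4550
  C_12 = −[(-0.10)(0.65) − (0.00)(0.00)] = 0.0650
  C_13 = (-0.10)(-0.25) − (0.70)(0.00) = 0.0250
  C_21 = −[(-0.05)(0.65) − (-0.40)(-0.25)] = 0.1325
  C_22 = (0.75)(0.65) − (-0.40)(0.00) = 0.4875
  C_23 = −[(0.75)(-0.25) − (-0.05)(0.00)] = 0.1875
  C_31 = (-0.05)(0.00) − (-0.40)(0.70) = 0.2800
  C_32 = −[(0.75)(0.00) − (-0.40)(-0.10)] = 0.0400
  C_33 = (0.75)(0.70) − (-0.05)(-0.10) = 0.5200
det(I−A) = Σ_j (I−A)_1j·C_1j = (0.75)(0.4550) + (-0.05)(0.0650) + (-0.40)(0.0250) = 0.3280
adj(I−A) = Cᵀ =
  [ 0.4550   0.1325   0.2800]
  [ 0.0650   0.4875   0.0400]
  [ 0.0250   0.1875   0.5200]
(I − A)⁻¹ = adj(I−A) / det(I−A) ≈
  [   1.38720     0.40396     0.85366]
  [   0.19817     1.48628     0.12195]
  [   0.07622     0.57165     1.58537]
The output multiplier for sector j is the column-j sum of the Leontief inverse (I − A)⁻¹ = adj(I−A) / det(I−A).
Column 3 of adj(I−A): (0.2800, 0.0400, 0.5200); det(I−A) = 0.3280.
m_3 = (0.2800 + 0.0400 + 0.5200) / 0.3280 = 0.84 / 0.3280 ≈ 2.5610.

m_3 = 2.5610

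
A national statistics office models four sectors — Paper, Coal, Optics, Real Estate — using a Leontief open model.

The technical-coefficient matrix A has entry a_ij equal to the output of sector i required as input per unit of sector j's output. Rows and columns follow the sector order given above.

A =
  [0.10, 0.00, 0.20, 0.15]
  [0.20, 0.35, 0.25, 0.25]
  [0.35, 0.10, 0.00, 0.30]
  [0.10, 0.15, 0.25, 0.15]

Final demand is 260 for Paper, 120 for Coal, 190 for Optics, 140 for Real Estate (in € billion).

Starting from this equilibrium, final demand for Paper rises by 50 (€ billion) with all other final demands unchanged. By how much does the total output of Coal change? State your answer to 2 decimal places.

I − A =
  [   0.90     0.00    -0.20    -0.15]
  [  -0.20     0.65    -0.25    -0.25]
  [  -0.35    -0.10     1.00    -0.30]
  [  -0.10    -0.15    -0.25     0.85]
Compute the cofactors C_ij = (−1)^(i+j)·(3×3 minor ij) of I−A; the adjugate is their transpose:
adj(I−A) = Cᵀ =
  [ 0.427500   0.052250   0.133000   0.137750]
  [ 0.283750   0.603875   0.290250   0.330125]
  [ 0.228250   0.123375   0.449250   0.235125]
  [ 0.167500   0.149000   0.199000   0.513000]
det(I−A) = Σ_j (I−A)_1j·C_1j = (0.90)(0.427500) + (0.00)(0.283750) + (-0.20)(0.228250) + (-0.15)(0.167500) = 0.313975
(I − A)⁻¹ = adj(I−A) / det(I−A) ≈
  [   1.3616     0.1664     0.4236     0.4387]
  [   0.9037     1.9233     0.9244     1.0514]
  [   0.7270     0.3929     1.4308     0.7489]
  [   0.5335     0.4746     0.6338     1.6339]
Δx = (I − A)⁻¹ Δd with Δd having +50 in the Paper component and 0 elsewhere.
So Δx_2 = L_21 · (+50), where L_21 = adj(I−A)_21 / det(I−A) = 0.283750 / 0.313975.
Δx_2 = 0.283750 × (+50) / 0.313975 = 14.1875 / 0.313975 ≈ 45.19.

Δx_2 = 45.19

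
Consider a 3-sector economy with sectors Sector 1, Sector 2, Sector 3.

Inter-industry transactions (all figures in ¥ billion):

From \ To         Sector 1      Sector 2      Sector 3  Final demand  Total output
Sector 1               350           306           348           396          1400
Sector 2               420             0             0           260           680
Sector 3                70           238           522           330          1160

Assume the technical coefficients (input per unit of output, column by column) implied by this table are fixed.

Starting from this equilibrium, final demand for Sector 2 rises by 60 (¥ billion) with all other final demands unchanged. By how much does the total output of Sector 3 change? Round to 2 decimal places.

Technical coefficients a_ij = z_ij / X_j:
  a_11 = 350/1400 = 0.25, a_21 = 420/1400 = 0.30, a_31 = 70/1400 = 0.05
  a_12 = 306/680 = 0.45, a_22 = 0/680 = 0.00, a_32 = 238/680 = 0.35
  a_13 = 348/1160 = 0.30, a_23 = 0/1160 = 0.00, a_33 = 522/1160 = 0.45
I − A =
  [   0.75    -0.45    -0.30]
  [  -0.30     1.00     0.00]
  [  -0.05    -0.35     0.55]
Cofactors of I−A, C_ij = (−1)^(i+j)·(minor ij) (rows/columns in the sector order above):
  C_11 = (1.00)(0.55) − (0.00)(-0.35) = 0.5500
  C_12 = −[(-0.30)(0.55) − (0.00)(-0.05)] = 0.1650
  C_13 = (-0.30)(-0.35) − (1.00)(-0.05) = 0.1550
  C_21 = −[(-0.45)(0.55) − (-0.30)(-0.35)] = 0.3525
  C_22 = (0.75)(0.55) − (-0.30)(-0.05) = 0.3975
  C_23 = −[(0.75)(-0.35) − (-0.45)(-0.05)] = 0.2850
  C_31 = (-0.45)(0.00) − (-0.30)(1.00) = 0.3000
  C_32 = −[(0.75)(0.00) − (-0.30)(-0.30)] = 0.0900
  C_33 = (0.75)(1.00) − (-0.45)(-0.30) = 0.6150
det(I−A) = Σ_j (I−A)_1j·C_1j = (0.75)(0.5500) + (-0.45)(0.1650) + (-0.30)(0.1550) = 0.29175
adj(I−A) = Cᵀ =
  [ 0.5500   0.3525   0.3000]
  [ 0.1650   0.3975   0.0900]
  [ 0.1550   0.2850   0.6150]
(I − A)⁻¹ = adj(I−A) / det(I−A) ≈
  [   1.8852     1.2082     1.0283]
  [   0.5656     1.3625     0.3085]
  [   0.5313     0.9769     2.1080]
Δx = (I − A)⁻¹ Δd with Δd having +60 in the Sector 2 component and 0 elsewhere.
So Δx_3 = L_32 · (+60), where L_32 = adj(I−A)_32 / det(I−A) = 0.2850 / 0.29175.
Δx_3 = 0.2850 × (+60) / 0.29175 = 17.10 / 0.29175 ≈ 58.61.

Δx_3 = 58.61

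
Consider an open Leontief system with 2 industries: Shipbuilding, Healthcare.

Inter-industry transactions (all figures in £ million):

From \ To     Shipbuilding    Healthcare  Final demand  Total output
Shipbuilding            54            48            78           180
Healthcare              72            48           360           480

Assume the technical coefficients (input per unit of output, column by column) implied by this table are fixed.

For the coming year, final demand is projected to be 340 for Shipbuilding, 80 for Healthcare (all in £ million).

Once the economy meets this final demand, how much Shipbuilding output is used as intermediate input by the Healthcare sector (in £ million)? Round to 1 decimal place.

Technical coefficients a_ij = z_ij / X_j:
  a_SS = 54/180 = 0.30, a_HS = 72/180 = 0.40
  a_SH = 48/480 = 0.10, a_HH = 48/480 = 0.10
I − A =
  [   0.70    -0.10]
  [  -0.40     0.90]
det(I−A) = (0.70)(0.90) − (-0.10)(-0.40) = 0.5900
adj(I−A) = [[0.90, 0.10], [0.40, 0.70]]
(I − A)⁻¹ = adj(I−A) / det(I−A) ≈
  [   1.5254     0.1695]
  [   0.6780     1.1864]
First solve x = (I − A)⁻¹ d = adj(I−A)·d / det(I−A); in particular x_H = (0.40·340 + 0.70·80) / 0.5900 = 192.00 / 0.5900 ≈ 325.424.
Intermediate flow from S to H: z_SH = a_SH · x_H = 0.10 × 192.00 / 0.5900 = 19.20 / 0.5900 ≈ 32.5.

z_SH = 32.5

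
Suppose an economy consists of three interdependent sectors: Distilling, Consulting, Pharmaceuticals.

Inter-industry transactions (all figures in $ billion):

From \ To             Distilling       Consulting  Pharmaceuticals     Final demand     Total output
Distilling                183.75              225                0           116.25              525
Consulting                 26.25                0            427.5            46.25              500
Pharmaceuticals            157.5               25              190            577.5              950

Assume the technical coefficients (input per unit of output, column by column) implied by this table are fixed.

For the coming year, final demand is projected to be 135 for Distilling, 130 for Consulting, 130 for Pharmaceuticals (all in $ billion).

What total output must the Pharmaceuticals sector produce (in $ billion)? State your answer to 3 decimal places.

x_P = 337.972

Technical coefficients a_ij = z_ij / X_j:
  a_DD = 183.75/525 = 0.35, a_CD = 26.25/525 = 0.05, a_PD = 157.5/525 = 0.30
  a_DC = 225/500 = 0.45, a_CC = 0/500 = 0.00, a_PC = 25/500 = 0.05
  a_DP = 0/950 = 0.00, a_CP = 427.5/950 = 0.45, a_PP = 190/950 = 0.20
I − A =
  [   0.65    -0.45     0.00]
  [  -0.05     1.00    -0.45]
  [  -0.30    -0.05     0.80]
Cofactors of I−A, C_ij = (−1)^(i+j)·(minor ij) (rows/columns in the sector order above):
  C_11 = (1.00)(0.80) − (-0.45)(-0.05) = 0.7775
  C_12 = −[(-0.05)(0.80) − (-0.45)(-0.30)] = 0.1750
  C_13 = (-0.05)(-0.05) − (1.00)(-0.30) = 0.3025
  C_21 = −[(-0.45)(0.80) − (0.00)(-0.05)] = 0.3600
  C_22 = (0.65)(0.80) − (0.00)(-0.30) = 0.5200
  C_23 = −[(0.65)(-0.05) − (-0.45)(-0.30)] = 0.1675
  C_31 = (-0.45)(-0.45) − (0.00)(1.00) = 0.2025
  C_32 = −[(0.65)(-0.45) − (0.00)(-0.05)] = 0.2925
  C_33 = (0.65)(1.00) − (-0.45)(-0.05) = 0.6275
det(I−A) = Σ_j (I−A)_1j·C_1j = (0.65)(0.7775) + (-0.45)(0.1750) + (0.00)(0.3025) = 0.426625
adj(I−A) = Cᵀ =
  [ 0.7775   0.3600   0.2025]
  [ 0.1750   0.5200   0.2925]
  [ 0.3025   0.1675   0.6275]
(I − A)⁻¹ = adj(I−A) / det(I−A) ≈
  [   1.8224     0.8438     0.4747]
  [   0.4102     1.2189     0.6856]
  [   0.7091     0.3926     1.4708]
x = (I − A)⁻¹ d = adj(I−A)·d / det(I−A), with det(I−A) = 0.426625:
  x_D = (0.7775·135 + 0.3600·130 + 0.2025·130) / 0.426625 = 178.0875 / 0.426625 ≈ 417.433
  x_C = (0.1750·135 + 0.5200·130 + 0.2925·130) / 0.426625 = 129.25 / 0.426625 ≈ 302.959
  x_P = (0.3025·135 + 0.1675·130 + 0.6275·130) / 0.426625 = 144.1875 / 0.426625 ≈ 337.972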